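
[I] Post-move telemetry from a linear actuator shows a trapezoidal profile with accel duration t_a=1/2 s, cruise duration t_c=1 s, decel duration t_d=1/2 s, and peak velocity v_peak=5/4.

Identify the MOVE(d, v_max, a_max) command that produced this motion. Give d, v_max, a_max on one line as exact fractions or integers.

d=15/8 v_max=5/4 a_max=5/2

a_max = (5/4)/(1/2) = 5/2
d_a = ½·5/4·1/2 = 5/16; d_c = 5/4·1 = 5/4
d = 2·5/16 + 5/4 = 15/8
t_c = 1 > 0 → v_max = v_peak = 5/4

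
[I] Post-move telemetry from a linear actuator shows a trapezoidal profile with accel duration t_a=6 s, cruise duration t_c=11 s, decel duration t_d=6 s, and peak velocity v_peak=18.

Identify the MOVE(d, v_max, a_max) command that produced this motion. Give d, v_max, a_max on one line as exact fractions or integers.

d=306 v_max=18 a_max=3

a_max = 18/6 = 3
d_a = ½·18·6 = 54; d_c = 18·11 = 198
d = 2·54 + 198 = 306
t_c = 11 > 0 → v_max = v_peak = 18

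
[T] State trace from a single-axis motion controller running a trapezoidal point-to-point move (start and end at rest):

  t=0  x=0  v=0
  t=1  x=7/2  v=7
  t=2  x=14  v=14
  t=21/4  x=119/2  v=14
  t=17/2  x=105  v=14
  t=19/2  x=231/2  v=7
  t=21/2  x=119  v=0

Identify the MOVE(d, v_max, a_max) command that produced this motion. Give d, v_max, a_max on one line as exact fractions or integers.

d=119 v_max=14 a_max=7

final state: t=21/2, x=119, v=0 → d = 119
a_max = (7−0)/(1−0) = 7
max v = 14 over t∈[2,17/2] → v_max = 14
check: 14·(2+13/2) = 119 ✓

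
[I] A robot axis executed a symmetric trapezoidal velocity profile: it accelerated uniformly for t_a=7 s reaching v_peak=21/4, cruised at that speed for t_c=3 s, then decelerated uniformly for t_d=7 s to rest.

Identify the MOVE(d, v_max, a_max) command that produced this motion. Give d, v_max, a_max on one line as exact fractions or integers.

d=105/2 v_max=21/4 a_max=3/4

a_max = (21/4)/7 = 3/4
d_a = ½·21/4·7 = 147/8; d_c = 21/4·3 = 63/4
d = 2·147/8 + 63/4 = 105/2
t_c = 3 > 0 so v_max = 21/4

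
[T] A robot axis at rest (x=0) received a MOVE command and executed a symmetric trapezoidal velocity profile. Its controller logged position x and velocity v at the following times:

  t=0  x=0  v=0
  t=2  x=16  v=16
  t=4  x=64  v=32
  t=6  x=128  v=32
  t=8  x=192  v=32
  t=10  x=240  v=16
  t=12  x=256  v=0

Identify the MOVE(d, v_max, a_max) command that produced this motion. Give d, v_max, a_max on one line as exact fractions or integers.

final state: t=12, x=256, v=0 → d = 256
a_max = (16−0)/(2−0) = 8
max v = 32 over t∈[4,8] → v_max = 32
check: 32·(4+4) = 256 ✓

d=256 v_max=32 a_max=8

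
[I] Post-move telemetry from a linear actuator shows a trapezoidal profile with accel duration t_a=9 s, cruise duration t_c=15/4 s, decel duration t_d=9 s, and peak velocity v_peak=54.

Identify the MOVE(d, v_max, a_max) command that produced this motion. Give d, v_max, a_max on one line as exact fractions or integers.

d=1377/2 v_max=54 a_max=6

a_max = 54/9 = 6
d_a = ½·54·9 = 243; d_c = 54·15/4 = 405/2
d = 2·243 + 405/2 = 1377/2
t_c = 15/4 > 0 ⇒ limit active, v_max = 54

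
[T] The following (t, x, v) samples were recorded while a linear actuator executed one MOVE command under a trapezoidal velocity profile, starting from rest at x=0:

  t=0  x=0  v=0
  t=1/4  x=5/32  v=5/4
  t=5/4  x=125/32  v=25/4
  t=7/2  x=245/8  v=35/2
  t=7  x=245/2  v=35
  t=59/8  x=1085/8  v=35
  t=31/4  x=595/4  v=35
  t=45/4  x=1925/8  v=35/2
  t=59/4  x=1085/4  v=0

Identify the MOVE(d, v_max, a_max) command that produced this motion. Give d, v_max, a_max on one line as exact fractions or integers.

d=1085/4 v_max=35 a_max=5

final state: t=59/4, x=1085/4, v=0 → d = 1085/4
a_max = (5/4−0)/(1/4−0) = 5
max v = 35 over t∈[7,31/4] → v_max = 35
check: 35·(7+3/4) = 1085/4 ✓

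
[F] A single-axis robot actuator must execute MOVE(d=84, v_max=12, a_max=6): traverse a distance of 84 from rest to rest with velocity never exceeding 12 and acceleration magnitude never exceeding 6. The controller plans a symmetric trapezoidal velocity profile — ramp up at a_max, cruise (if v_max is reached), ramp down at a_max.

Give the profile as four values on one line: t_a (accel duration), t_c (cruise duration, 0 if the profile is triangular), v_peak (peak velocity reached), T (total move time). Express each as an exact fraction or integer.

t_a=2 t_c=5 v_peak=12 T=9

(v_max)²/a_max = 12²/6 = 24
84 ≥ 24 ⇒ cruise phase
t_a = 12/6 = 2; v_peak = 12
d_cruise = 84 − 24 = 60; t_c = 60/12 = 5
T = 2·2 + 5 = 9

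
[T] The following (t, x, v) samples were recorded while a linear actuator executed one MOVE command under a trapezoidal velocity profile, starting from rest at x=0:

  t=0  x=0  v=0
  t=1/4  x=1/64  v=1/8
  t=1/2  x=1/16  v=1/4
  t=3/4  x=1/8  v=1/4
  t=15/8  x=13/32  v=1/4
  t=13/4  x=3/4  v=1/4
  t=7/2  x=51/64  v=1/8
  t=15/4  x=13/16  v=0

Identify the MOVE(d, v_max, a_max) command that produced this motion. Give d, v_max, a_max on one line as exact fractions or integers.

d=13/16 v_max=1/4 a_max=1/2

final state: t=15/4, x=13/16, v=0 → d = 13/16
a_max = (1/8−0)/(1/4−0) = 1/2
max v = 1/4 over t∈[1/2,13/4] → v_max = 1/4
check: 1/4·(1/2+11/4) = 13/16 ✓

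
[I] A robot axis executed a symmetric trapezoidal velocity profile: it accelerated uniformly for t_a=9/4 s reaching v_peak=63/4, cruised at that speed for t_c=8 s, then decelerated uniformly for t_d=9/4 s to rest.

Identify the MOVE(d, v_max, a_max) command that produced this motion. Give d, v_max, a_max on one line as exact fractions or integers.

d=2583/16 v_max=63/4 a_max=7

a_max = (63/4)/(9/4) = 7
d_a = ½·63/4·9/4 = 567/32; d_c = 63/4·8 = 126
d = 2·567/32 + 126 = 2583/16
t_c = 8 > 0 so v_max = 63/4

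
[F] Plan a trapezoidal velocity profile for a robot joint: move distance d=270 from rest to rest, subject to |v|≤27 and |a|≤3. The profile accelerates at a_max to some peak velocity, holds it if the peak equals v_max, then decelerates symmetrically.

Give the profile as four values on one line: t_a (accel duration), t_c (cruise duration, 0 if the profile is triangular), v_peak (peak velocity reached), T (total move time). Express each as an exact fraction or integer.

(v_max)²/a_max = 27²/3 = 243
270 ≥ 243 so v_max reached
t_a = 27/3 = 9; v_peak = 27
d_cruise = 270 − 243 = 27; t_c = 27/27 = 1
T = 2·9 + 1 = 19

t_a=9 t_c=1 v_peak=27 T=19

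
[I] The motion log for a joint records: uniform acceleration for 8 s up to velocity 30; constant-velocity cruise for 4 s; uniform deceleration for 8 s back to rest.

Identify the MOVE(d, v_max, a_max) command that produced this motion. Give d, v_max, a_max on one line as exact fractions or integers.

d=360 v_max=30 a_max=15/4

a_max = 30/8 = 15/4
d_a = ½·30·8 = 120; d_c = 30·4 = 120
d = 2·120 + 120 = 360
t_c = 4 > 0 → v_max = v_peak = 30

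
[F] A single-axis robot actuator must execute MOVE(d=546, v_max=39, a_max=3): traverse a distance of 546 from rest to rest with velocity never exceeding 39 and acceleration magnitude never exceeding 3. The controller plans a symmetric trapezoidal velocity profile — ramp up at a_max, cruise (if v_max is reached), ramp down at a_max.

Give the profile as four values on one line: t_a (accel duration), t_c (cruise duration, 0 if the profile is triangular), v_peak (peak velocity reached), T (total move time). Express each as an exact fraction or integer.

t_a=13 t_c=1 v_peak=39 T=27

vₘ²/aₘ = 39²/3 = 507
546 ≥ 507 → trapezoidal
t_a = 39/3 = 13; v_peak = 39
d_cruise = 546 − 507 = 39; t_c = 39/39 = 1
T = 2·13 + 1 = 27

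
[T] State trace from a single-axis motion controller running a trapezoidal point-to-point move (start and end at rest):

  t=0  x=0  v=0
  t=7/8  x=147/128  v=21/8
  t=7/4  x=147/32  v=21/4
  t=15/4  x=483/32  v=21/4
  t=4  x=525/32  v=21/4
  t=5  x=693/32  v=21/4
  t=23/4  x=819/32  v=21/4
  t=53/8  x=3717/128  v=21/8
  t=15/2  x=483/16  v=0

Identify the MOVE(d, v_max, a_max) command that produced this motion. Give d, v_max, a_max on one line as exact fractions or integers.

d=483/16 v_max=21/4 a_max=3

final state: t=15/2, x=483/16, v=0 → d = 483/16
a_max = (21/8−0)/(7/8−0) = 3
max v = 21/4 over t∈[7/4,23/4] → v_max = 21/4
check: 21/4·(7/4+4) = 483/16 ✓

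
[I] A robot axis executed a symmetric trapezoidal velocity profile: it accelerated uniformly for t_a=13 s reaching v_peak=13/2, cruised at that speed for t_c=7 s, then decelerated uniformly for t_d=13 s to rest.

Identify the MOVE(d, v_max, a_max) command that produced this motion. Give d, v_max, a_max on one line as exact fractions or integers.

a_max = (13/2)/13 = 1/2
d_a = ½·13/2·13 = 169/4; d_c = 13/2·7 = 91/2
d = 2·169/4 + 91/2 = 130
t_c = 7 > 0 so v_max = 13/2

d=130 v_max=13/2 a_max=1/2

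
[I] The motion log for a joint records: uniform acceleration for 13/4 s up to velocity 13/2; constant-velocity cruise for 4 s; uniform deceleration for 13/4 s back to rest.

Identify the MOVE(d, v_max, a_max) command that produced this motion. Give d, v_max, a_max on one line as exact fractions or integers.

a_max = (13/2)/(13/4) = 2
d_a = ½·13/2·13/4 = 169/16; d_c = 13/2·4 = 26
d = 2·169/16 + 26 = 377/8
t_c = 4 > 0 → v_max = v_peak = 13/2

d=377/8 v_max=13/2 a_max=2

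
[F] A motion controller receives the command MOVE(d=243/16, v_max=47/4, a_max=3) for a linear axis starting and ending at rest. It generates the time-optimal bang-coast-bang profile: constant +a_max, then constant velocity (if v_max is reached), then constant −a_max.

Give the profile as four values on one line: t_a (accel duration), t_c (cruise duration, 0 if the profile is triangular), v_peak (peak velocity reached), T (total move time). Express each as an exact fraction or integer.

(v_max)²/a_max = (47/4)²/3 = 2209/48
243/16 < 2209/48 ⇒ no cruise
v_peak = √(243/16·3) = √(729/16) = 27/4
t_a = (27/4)/3 = 9/4; t_c = 0
T = 2·9/4 = 9/2

t_a=9/4 t_c=0 v_peak=27/4 T=9/2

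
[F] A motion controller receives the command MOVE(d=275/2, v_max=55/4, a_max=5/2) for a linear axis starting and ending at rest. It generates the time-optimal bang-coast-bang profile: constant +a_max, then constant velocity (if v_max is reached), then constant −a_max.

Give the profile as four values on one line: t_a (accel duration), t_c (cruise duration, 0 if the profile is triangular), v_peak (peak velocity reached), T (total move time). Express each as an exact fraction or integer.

t_a=11/2 t_c=9/2 v_peak=55/4 T=31/2

v_max²/a_max = (55/4)²/(5/2) = 605/8
275/2 ≥ 605/8 → trapezoidal
t_a = (55/4)/(5/2) = 11/2; v_peak = 55/4
d_cruise = 275/2 − 605/8 = 495/8; t_c = (495/8)/(55/4) = 9/2
T = 2·11/2 + 9/2 = 31/2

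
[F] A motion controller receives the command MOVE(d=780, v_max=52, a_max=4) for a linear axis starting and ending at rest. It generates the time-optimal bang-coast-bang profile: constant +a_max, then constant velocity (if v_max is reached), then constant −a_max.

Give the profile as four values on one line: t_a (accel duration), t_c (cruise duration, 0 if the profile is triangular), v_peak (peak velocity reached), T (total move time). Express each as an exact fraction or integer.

t_a=13 t_c=2 v_peak=52 T=28

vₘ²/aₘ = 52²/4 = 676
780 ≥ 676 → trapezoidal
t_a = 52/4 = 13; v_peak = 52
d_cruise = 780 − 676 = 104; t_c = 104/52 = 2
T = 2·13 + 2 = 28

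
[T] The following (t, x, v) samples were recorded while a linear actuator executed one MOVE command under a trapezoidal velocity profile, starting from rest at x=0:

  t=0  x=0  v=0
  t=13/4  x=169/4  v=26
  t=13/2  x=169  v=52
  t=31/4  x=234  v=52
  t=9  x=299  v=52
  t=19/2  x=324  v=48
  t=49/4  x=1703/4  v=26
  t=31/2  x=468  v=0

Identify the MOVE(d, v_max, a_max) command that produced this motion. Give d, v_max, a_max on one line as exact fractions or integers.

final state: t=31/2, x=468, v=0 → d = 468
a_max = (26−0)/(13/4−0) = 8
max v = 52 over t∈[13/2,9] → v_max = 52
check: 52·(13/2+5/2) = 468 ✓

d=468 v_max=52 a_max=8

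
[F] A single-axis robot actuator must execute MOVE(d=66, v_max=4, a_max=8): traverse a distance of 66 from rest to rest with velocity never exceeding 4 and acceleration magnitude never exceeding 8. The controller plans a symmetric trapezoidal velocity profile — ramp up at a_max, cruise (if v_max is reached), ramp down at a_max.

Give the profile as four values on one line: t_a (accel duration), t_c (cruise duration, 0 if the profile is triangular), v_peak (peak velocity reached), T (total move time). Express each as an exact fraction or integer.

vₘ²/aₘ = 4²/8 = 2
66 ≥ 2 ⇒ cruise phase
t_a = 4/8 = 1/2; v_peak = 4
d_cruise = 66 − 2 = 64; t_c = 64/4 = 16
T = 2·1/2 + 16 = 17

t_a=1/2 t_c=16 v_peak=4 T=17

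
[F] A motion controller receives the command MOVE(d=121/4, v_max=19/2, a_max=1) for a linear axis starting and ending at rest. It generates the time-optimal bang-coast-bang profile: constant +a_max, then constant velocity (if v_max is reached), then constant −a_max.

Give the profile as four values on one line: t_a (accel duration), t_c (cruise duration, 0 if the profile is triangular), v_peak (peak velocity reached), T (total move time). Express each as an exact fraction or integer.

t_a=11/2 t_c=0 v_peak=11/2 T=11

vₘ²/aₘ = (19/2)²/1 = 361/4
121/4 < 361/4 → triangular
v_peak = √(121/4·1) = √(121/4) = 11/2
t_a = (11/2)/1 = 11/2; t_c = 0
T = 2·11/2 = 11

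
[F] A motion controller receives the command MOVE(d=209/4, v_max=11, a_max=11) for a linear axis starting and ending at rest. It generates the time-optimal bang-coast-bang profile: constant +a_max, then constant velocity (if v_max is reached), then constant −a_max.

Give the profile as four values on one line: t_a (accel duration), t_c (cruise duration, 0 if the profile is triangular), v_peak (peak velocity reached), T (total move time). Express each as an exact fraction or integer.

t_a=1 t_c=15/4 v_peak=11 T=23/4

(v_max)²/a_max = 11²/11 = 11
209/4 ≥ 11 so v_max reached
t_a = 11/11 = 1; v_peak = 11
d_cruise = 209/4 − 11 = 165/4; t_c = (165/4)/11 = 15/4
T = 2·1 + 15/4 = 23/4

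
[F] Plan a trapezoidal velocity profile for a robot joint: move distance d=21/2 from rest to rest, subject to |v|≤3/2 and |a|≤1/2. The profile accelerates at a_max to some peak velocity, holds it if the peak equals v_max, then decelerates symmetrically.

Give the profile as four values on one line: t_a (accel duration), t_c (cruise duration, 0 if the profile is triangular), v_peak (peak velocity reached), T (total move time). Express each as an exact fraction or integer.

t_a=3 t_c=4 v_peak=3/2 T=10

v_max²/a_max = (3/2)²/(1/2) = 9/2
21/2 ≥ 9/2 → trapezoidal
t_a = (3/2)/(1/2) = 3; v_peak = 3/2
d_cruise = 21/2 − 9/2 = 6; t_c = 6/(3/2) = 4
T = 2·3 + 4 = 10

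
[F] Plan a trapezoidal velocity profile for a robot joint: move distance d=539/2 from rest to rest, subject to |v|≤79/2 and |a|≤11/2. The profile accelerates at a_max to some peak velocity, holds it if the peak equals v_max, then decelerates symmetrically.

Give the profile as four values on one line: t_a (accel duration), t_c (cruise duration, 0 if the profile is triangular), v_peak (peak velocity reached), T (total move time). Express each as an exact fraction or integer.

(v_max)²/a_max = (79/2)²/(11/2) = 6241/22
539/2 < 6241/22 so t_c = 0
v_peak = √(539/2·11/2) = √(5929/4) = 77/2
t_a = (77/2)/(11/2) = 7; t_c = 0
T = 2·7 = 14

t_a=7 t_c=0 v_peak=77/2 T=14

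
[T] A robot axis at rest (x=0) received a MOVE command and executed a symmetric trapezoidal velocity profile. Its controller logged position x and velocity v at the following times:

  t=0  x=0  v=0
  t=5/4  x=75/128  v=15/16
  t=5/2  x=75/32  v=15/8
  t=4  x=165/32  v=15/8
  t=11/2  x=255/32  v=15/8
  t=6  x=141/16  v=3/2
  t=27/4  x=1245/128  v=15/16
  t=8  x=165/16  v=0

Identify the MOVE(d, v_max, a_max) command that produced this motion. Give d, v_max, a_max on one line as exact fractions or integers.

d=165/16 v_max=15/8 a_max=3/4

final state: t=8, x=165/16, v=0 → d = 165/16
a_max = (15/16−0)/(5/4−0) = 3/4
max v = 15/8 over t∈[5/2,11/2] → v_max = 15/8
check: 15/8·(5/2+3) = 165/16 ✓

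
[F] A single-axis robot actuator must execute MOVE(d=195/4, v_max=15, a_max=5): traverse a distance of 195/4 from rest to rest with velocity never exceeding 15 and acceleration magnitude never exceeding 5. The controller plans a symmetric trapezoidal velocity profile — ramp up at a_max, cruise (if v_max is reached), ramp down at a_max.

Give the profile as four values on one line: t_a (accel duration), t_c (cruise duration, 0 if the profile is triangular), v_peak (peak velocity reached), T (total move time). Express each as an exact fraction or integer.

v_max²/a_max = 15²/5 = 45
195/4 ≥ 45 so v_max reached
t_a = 15/5 = 3; v_peak = 15
d_cruise = 195/4 − 45 = 15/4; t_c = (15/4)/15 = 1/4
T = 2·3 + 1/4 = 25/4

t_a=3 t_c=1/4 v_peak=15 T=25/4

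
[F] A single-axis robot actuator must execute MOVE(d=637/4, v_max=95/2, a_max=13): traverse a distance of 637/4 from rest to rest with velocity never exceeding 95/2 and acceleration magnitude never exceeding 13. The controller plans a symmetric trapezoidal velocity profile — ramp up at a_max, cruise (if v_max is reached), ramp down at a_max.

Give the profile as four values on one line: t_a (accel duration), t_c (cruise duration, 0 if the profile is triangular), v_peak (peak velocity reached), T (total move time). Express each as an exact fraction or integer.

(v_max)²/a_max = (95/2)²/13 = 9025/52
637/4 < 9025/52 so t_c = 0
v_peak = √(637/4·13) = √(8281/4) = 91/2
t_a = (91/2)/13 = 7/2; t_c = 0
T = 2·7/2 = 7

t_a=7/2 t_c=0 v_peak=91/2 T=7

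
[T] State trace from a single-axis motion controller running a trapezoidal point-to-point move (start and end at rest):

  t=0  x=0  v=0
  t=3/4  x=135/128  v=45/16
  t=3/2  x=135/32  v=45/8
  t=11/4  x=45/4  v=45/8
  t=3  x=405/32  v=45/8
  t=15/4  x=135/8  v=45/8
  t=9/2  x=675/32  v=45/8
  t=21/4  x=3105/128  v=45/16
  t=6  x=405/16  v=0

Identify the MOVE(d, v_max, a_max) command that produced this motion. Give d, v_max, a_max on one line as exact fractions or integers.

d=405/16 v_max=45/8 a_max=15/4

final state: t=6, x=405/16, v=0 → d = 405/16
a_max = (45/16−0)/(3/4−0) = 15/4
max v = 45/8 over t∈[3/2,9/2] → v_max = 45/8
check: 45/8·(3/2+3) = 405/16 ✓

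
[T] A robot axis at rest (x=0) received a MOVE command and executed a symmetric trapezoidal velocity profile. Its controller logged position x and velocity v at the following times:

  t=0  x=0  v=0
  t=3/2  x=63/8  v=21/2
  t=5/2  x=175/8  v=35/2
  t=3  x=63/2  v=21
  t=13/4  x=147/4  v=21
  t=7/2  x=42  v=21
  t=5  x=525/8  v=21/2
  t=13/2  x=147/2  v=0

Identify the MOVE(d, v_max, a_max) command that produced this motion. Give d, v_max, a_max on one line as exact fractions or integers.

d=147/2 v_max=21 a_max=7

final state: t=13/2, x=147/2, v=0 → d = 147/2
a_max = (21/2−0)/(3/2−0) = 7
max v = 21 over t∈[3,7/2] → v_max = 21
check: 21·(3+1/2) = 147/2 ✓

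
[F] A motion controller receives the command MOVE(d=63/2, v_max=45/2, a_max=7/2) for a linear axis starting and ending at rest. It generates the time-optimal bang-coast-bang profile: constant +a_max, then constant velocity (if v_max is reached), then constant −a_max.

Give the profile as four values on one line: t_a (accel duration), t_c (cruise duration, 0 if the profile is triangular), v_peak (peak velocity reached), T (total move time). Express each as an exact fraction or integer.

v_max²/a_max = (45/2)²/(7/2) = 2025/14
63/2 < 2025/14 so t_c = 0
v_peak = √(63/2·7/2) = √(441/4) = 21/2
t_a = (21/2)/(7/2) = 3; t_c = 0
T = 2·3 = 6

t_a=3 t_c=0 v_peak=21/2 T=6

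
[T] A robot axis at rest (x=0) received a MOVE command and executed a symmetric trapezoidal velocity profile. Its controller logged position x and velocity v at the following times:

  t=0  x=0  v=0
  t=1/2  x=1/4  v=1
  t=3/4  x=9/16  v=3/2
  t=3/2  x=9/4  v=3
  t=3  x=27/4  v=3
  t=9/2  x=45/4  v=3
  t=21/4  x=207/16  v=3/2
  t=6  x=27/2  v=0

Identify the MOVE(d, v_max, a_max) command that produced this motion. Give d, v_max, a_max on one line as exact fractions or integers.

d=27/2 v_max=3 a_max=2

final state: t=6, x=27/2, v=0 → d = 27/2
a_max = (1−0)/(1/2−0) = 2
max v = 3 over t∈[3/2,9/2] → v_max = 3
check: 3·(3/2+3) = 27/2 ✓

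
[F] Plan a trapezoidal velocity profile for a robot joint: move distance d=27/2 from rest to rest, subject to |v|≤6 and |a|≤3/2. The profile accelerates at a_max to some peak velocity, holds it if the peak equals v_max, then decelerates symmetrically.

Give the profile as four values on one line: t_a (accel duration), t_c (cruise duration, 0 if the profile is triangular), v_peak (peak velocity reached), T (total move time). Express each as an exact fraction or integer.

t_a=3 t_c=0 v_peak=9/2 T=6

(v_max)²/a_max = 6²/(3/2) = 24
27/2 < 24 → triangular
v_peak = √(27/2·3/2) = √(81/4) = 9/2
t_a = (9/2)/(3/2) = 3; t_c = 0
T = 2·3 = 6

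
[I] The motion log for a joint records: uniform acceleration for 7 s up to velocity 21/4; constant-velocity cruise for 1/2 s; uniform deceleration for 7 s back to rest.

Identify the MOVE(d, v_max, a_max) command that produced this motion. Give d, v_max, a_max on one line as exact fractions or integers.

d=315/8 v_max=21/4 a_max=3/4

a_max = (21/4)/7 = 3/4
d_a = ½·21/4·7 = 147/8; d_c = 21/4·1/2 = 21/8
d = 2·147/8 + 21/8 = 315/8
t_c = 1/2 > 0 ⇒ limit active, v_max = 21/4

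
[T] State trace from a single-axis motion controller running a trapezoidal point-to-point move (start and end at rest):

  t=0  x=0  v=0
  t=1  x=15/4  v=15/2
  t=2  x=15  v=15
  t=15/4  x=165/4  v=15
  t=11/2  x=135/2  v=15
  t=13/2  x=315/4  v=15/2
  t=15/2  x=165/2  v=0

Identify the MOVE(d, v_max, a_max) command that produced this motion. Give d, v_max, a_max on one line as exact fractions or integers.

d=165/2 v_max=15 a_max=15/2

final state: t=15/2, x=165/2, v=0 → d = 165/2
a_max = (15/2−0)/(1−0) = 15/2
max v = 15 over t∈[2,11/2] → v_max = 15
check: 15·(2+7/2) = 165/2 ✓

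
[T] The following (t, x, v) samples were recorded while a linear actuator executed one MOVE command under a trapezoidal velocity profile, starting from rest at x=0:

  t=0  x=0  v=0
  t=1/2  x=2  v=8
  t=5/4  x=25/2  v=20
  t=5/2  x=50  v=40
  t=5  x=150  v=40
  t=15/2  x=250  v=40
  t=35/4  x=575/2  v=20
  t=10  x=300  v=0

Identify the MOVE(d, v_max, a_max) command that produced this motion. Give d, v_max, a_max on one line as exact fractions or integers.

final state: t=10, x=300, v=0 → d = 300
a_max = (8−0)/(1/2−0) = 16
max v = 40 over t∈[5/2,15/2] → v_max = 40
check: 40·(5/2+5) = 300 ✓

d=300 v_max=40 a_max=16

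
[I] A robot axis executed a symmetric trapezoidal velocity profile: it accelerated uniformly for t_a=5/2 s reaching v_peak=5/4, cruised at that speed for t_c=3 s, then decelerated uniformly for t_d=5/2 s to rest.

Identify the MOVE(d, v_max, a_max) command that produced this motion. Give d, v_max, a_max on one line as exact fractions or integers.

a_max = (5/4)/(5/2) = 1/2
d_a = ½·5/4·5/2 = 25/16; d_c = 5/4·3 = 15/4
d = 2·25/16 + 15/4 = 55/8
t_c = 3 > 0 so v_max = 5/4

d=55/8 v_max=5/4 a_max=1/2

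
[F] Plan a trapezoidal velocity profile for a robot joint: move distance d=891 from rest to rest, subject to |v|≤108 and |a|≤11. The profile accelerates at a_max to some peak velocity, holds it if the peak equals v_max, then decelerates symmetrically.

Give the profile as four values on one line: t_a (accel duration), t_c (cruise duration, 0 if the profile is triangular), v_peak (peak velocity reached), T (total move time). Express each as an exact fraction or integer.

(v_max)²/a_max = 108²/11 = 11664/11
891 < 11664/11 → triangular
v_peak = √(891·11) = √9801 = 99
t_a = 99/11 = 9; t_c = 0
T = 2·9 = 18

t_a=9 t_c=0 v_peak=99 T=18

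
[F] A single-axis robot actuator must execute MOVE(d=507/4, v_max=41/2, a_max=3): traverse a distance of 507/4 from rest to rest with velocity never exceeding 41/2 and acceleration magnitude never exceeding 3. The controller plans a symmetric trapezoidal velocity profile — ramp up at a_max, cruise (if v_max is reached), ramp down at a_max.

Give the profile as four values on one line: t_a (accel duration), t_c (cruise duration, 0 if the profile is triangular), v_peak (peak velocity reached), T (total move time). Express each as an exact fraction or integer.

vₘ²/aₘ = (41/2)²/3 = 1681/12
507/4 < 1681/12 ⇒ no cruise
v_peak = √(507/4·3) = √(1521/4) = 39/2
t_a = (39/2)/3 = 13/2; t_c = 0
T = 2·13/2 = 13

t_a=13/2 t_c=0 v_peak=39/2 T=13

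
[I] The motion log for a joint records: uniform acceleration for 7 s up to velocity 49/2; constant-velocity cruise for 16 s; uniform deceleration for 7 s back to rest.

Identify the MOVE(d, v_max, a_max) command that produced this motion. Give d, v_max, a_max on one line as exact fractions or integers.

a_max = (49/2)/7 = 7/2
d_a = ½·49/2·7 = 343/4; d_c = 49/2·16 = 392
d = 2·343/4 + 392 = 1127/2
t_c = 16 > 0 → v_max = v_peak = 49/2

d=1127/2 v_max=49/2 a_max=7/2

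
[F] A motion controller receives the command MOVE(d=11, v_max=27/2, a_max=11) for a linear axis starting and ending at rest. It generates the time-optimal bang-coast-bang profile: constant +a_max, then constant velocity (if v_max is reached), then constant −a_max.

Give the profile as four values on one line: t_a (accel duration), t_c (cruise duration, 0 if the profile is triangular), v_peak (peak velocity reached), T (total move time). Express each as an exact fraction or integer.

(v_max)²/a_max = (27/2)²/11 = 729/44
11 < 729/44 so t_c = 0
v_peak = √(11·11) = √121 = 11
t_a = 11/11 = 1; t_c = 0
T = 2·1 = 2

t_a=1 t_c=0 v_peak=11 T=2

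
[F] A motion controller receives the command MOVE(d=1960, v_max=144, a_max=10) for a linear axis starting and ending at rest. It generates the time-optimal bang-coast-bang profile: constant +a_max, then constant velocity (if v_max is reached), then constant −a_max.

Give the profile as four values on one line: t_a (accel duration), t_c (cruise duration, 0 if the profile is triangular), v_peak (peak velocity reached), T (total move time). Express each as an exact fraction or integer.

t_a=14 t_c=0 v_peak=140 T=28

v_max²/a_max = 144²/10 = 10368/5
1960 < 10368/5 → triangular
v_peak = √(1960·10) = √19600 = 140
t_a = 140/10 = 14; t_c = 0
T = 2·14 = 28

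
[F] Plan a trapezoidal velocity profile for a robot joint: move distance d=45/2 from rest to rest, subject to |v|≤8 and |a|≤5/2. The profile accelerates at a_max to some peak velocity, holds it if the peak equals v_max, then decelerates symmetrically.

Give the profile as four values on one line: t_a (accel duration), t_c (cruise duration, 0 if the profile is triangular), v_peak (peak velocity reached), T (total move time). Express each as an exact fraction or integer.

t_a=3 t_c=0 v_peak=15/2 T=6

(v_max)²/a_max = 8²/(5/2) = 128/5
45/2 < 128/5 → triangular
v_peak = √(45/2·5/2) = √(225/4) = 15/2
t_a = (15/2)/(5/2) = 3; t_c = 0
T = 2·3 = 6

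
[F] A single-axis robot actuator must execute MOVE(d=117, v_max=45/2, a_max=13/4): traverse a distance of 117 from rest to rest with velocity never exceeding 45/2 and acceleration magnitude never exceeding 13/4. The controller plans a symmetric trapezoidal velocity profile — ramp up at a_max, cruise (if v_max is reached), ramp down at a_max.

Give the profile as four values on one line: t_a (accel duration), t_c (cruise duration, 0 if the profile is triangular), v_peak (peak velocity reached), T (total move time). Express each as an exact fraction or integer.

t_a=6 t_c=0 v_peak=39/2 T=12

v_max²/a_max = (45/2)²/(13/4) = 2025/13
117 < 2025/13 → triangular
v_peak = √(117·13/4) = √(1521/4) = 39/2
t_a = (39/2)/(13/4) = 6; t_c = 0
T = 2·6 = 12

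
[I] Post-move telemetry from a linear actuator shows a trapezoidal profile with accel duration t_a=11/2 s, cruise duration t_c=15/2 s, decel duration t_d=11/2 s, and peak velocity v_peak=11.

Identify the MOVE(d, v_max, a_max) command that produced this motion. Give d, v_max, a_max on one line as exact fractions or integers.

d=143 v_max=11 a_max=2

a_max = 11/(11/2) = 2
d_a = ½·11·11/2 = 121/4; d_c = 11·15/2 = 165/2
d = 2·121/4 + 165/2 = 143
t_c = 15/2 > 0 so v_max = 11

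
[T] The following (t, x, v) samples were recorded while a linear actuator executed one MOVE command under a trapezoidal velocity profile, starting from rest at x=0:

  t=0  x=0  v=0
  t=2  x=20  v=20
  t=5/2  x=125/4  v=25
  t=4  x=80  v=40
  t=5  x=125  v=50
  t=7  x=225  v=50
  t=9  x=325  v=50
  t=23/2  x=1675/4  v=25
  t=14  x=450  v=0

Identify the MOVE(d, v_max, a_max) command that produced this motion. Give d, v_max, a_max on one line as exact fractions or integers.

final state: t=14, x=450, v=0 → d = 450
a_max = (20−0)/(2−0) = 10
max v = 50 over t∈[5,9] → v_max = 50
check: 50·(5+4) = 450 ✓

d=450 v_max=50 a_max=10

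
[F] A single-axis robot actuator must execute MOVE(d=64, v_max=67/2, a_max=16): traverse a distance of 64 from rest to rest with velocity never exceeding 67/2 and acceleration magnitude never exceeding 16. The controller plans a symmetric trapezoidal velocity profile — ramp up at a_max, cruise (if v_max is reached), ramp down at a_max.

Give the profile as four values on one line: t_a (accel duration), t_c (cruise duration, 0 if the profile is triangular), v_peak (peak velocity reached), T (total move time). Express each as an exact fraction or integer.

v_max²/a_max = (67/2)²/16 = 4489/64
64 < 4489/64 ⇒ no cruise
v_peak = √(64·16) = √1024 = 32
t_a = 32/16 = 2; t_c = 0
T = 2·2 = 4

t_a=2 t_c=0 v_peak=32 T=4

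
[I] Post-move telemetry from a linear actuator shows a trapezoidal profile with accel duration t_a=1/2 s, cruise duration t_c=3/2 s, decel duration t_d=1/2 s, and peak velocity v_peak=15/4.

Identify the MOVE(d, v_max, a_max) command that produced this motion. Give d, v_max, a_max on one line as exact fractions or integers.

a_max = (15/4)/(1/2) = 15/2
d_a = ½·15/4·1/2 = 15/16; d_c = 15/4·3/2 = 45/8
d = 2·15/16 + 45/8 = 15/2
t_c = 3/2 > 0 ⇒ limit active, v_max = 15/4

d=15/2 v_max=15/4 a_max=15/2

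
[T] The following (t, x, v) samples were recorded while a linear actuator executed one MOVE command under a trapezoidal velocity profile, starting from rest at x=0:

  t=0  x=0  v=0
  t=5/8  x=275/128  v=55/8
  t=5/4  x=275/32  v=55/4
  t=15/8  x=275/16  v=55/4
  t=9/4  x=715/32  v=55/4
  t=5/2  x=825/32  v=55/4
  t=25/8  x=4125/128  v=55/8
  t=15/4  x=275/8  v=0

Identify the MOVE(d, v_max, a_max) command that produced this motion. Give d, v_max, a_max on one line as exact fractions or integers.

d=275/8 v_max=55/4 a_max=11

final state: t=15/4, x=275/8, v=0 → d = 275/8
a_max = (55/8−0)/(5/8−0) = 11
max v = 55/4 over t∈[5/4,5/2] → v_max = 55/4
check: 55/4·(5/4+5/4) = 275/8 ✓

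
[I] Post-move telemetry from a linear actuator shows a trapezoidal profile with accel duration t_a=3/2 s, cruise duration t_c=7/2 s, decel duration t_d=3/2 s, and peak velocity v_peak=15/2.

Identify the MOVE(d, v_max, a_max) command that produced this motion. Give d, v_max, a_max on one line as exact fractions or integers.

d=75/2 v_max=15/2 a_max=5

a_max = (15/2)/(3/2) = 5
d_a = ½·15/2·3/2 = 45/8; d_c = 15/2·7/2 = 105/4
d = 2·45/8 + 105/4 = 75/2
t_c = 7/2 > 0 → v_max = v_peak = 15/2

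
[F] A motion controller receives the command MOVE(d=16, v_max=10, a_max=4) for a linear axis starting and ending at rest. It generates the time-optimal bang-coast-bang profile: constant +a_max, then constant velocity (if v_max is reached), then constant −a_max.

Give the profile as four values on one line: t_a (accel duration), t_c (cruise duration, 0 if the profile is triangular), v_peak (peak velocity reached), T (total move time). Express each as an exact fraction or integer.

t_a=2 t_c=0 v_peak=8 T=4

vₘ²/aₘ = 10²/4 = 25
16 < 25 ⇒ no cruise
v_peak = √(16·4) = √64 = 8
t_a = 8/4 = 2; t_c = 0
T = 2·2 = 4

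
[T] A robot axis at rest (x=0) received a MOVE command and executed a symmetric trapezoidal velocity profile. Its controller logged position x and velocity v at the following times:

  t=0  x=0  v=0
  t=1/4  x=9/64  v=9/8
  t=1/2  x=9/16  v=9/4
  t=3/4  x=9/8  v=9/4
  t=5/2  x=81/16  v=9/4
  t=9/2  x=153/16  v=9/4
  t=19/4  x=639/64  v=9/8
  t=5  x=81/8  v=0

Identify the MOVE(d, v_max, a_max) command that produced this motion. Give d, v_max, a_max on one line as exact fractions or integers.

d=81/8 v_max=9/4 a_max=9/2

final state: t=5, x=81/8, v=0 → d = 81/8
a_max = (9/8−0)/(1/4−0) = 9/2
max v = 9/4 over t∈[1/2,9/2] → v_max = 9/4
check: 9/4·(1/2+4) = 81/8 ✓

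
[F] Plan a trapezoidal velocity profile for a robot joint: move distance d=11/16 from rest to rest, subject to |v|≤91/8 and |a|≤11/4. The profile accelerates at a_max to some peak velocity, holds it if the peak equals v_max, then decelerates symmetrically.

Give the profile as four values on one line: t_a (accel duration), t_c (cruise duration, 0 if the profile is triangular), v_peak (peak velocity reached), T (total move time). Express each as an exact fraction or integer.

t_a=1/2 t_c=0 v_peak=11/8 T=1

vₘ²/aₘ = (91/8)²/(11/4) = 8281/176
11/16 < 8281/176 ⇒ no cruise
v_peak = √(11/16·11/4) = √(121/64) = 11/8
t_a = (11/8)/(11/4) = 1/2; t_c = 0
T = 2·1/2 = 1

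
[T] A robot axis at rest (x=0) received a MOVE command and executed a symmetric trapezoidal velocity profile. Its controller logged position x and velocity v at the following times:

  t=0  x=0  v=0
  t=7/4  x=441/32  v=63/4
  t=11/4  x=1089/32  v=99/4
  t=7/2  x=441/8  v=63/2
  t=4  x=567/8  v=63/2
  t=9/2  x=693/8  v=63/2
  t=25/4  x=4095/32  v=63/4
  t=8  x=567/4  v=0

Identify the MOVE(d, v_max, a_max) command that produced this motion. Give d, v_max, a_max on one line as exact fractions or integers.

final state: t=8, x=567/4, v=0 → d = 567/4
a_max = (63/4−0)/(7/4−0) = 9
max v = 63/2 over t∈[7/2,9/2] → v_max = 63/2
check: 63/2·(7/2+1) = 567/4 ✓

d=567/4 v_max=63/2 a_max=9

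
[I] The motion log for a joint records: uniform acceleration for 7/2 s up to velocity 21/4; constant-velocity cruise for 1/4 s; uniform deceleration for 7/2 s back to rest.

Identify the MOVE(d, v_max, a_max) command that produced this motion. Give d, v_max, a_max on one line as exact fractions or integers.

d=315/16 v_max=21/4 a_max=3/2

a_max = (21/4)/(7/2) = 3/2
d_a = ½·21/4·7/2 = 147/16; d_c = 21/4·1/4 = 21/16
d = 2·147/16 + 21/16 = 315/16
t_c = 1/4 > 0 so v_max = 21/4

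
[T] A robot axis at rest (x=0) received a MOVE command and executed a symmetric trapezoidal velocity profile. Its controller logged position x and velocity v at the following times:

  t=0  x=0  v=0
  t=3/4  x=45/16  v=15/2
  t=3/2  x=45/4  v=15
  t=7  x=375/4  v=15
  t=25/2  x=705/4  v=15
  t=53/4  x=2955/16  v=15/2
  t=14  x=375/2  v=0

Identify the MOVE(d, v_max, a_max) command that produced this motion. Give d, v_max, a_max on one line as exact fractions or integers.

final state: t=14, x=375/2, v=0 → d = 375/2
a_max = (15/2−0)/(3/4−0) = 10
max v = 15 over t∈[3/2,25/2] → v_max = 15
check: 15·(3/2+11) = 375/2 ✓

d=375/2 v_max=15 a_max=10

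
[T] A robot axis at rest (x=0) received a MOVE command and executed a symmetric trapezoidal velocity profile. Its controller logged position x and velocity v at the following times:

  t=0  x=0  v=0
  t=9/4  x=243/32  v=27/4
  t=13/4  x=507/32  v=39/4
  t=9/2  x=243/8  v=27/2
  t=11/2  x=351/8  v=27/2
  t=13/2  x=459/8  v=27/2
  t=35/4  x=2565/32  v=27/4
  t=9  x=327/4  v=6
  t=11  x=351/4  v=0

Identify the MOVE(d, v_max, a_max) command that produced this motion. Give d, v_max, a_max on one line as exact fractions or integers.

final state: t=11, x=351/4, v=0 → d = 351/4
a_max = (27/4−0)/(9/4−0) = 3
max v = 27/2 over t∈[9/2,13/2] → v_max = 27/2
check: 27/2·(9/2+2) = 351/4 ✓

d=351/4 v_max=27/2 a_max=3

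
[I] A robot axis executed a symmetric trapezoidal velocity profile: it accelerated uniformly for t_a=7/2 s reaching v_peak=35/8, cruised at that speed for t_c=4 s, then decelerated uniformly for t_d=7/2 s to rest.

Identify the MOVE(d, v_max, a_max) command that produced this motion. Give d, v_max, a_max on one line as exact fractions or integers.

d=525/16 v_max=35/8 a_max=5/4

a_max = (35/8)/(7/2) = 5/4
d_a = ½·35/8·7/2 = 245/32; d_c = 35/8·4 = 35/2
d = 2·245/32 + 35/2 = 525/16
t_c = 4 > 0 ⇒ limit active, v_max = 35/8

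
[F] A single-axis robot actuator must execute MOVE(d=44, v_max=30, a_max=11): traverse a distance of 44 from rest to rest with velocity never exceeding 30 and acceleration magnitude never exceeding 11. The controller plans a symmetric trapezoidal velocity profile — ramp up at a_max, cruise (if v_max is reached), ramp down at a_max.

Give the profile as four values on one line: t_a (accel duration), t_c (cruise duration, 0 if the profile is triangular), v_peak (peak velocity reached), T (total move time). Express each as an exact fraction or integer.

v_max²/a_max = 30²/11 = 900/11
44 < 900/11 so t_c = 0
v_peak = √(44·11) = √484 = 22
t_a = 22/11 = 2; t_c = 0
T = 2·2 = 4

t_a=2 t_c=0 v_peak=22 T=4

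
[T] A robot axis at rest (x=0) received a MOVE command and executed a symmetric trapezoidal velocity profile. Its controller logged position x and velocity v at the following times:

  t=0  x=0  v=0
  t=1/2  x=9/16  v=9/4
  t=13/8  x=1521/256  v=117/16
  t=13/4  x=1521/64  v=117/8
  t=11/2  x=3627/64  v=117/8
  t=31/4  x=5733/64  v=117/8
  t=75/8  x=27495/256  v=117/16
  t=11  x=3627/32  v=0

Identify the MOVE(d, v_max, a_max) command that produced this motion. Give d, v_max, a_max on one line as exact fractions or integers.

final state: t=11, x=3627/32, v=0 → d = 3627/32
a_max = (9/4−0)/(1/2−0) = 9/2
max v = 117/8 over t∈[13/4,31/4] → v_max = 117/8
check: 117/8·(13/4+9/2) = 3627/32 ✓

d=3627/32 v_max=117/8 a_max=9/2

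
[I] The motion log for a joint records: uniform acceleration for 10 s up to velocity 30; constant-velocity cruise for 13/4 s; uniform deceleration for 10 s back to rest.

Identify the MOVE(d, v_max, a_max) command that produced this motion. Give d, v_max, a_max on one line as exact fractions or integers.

d=795/2 v_max=30 a_max=3

a_max = 30/10 = 3
d_a = ½·30·10 = 150; d_c = 30·13/4 = 195/2
d = 2·150 + 195/2 = 795/2
t_c = 13/4 > 0 so v_max = 30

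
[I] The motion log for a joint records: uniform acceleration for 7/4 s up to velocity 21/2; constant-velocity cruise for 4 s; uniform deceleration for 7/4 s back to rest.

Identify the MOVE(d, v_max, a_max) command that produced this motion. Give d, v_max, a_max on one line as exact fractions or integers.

d=483/8 v_max=21/2 a_max=6

a_max = (21/2)/(7/4) = 6
d_a = ½·21/2·7/4 = 147/16; d_c = 21/2·4 = 42
d = 2·147/16 + 42 = 483/8
t_c = 4 > 0 → v_max = v_peak = 21/2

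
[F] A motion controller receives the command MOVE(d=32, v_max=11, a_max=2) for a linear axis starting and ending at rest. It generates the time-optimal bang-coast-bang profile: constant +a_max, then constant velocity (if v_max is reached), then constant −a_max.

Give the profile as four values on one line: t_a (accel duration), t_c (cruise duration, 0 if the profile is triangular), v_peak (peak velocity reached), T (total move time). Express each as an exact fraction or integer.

t_a=4 t_c=0 v_peak=8 T=8

v_max²/a_max = 11²/2 = 121/2
32 < 121/2 ⇒ no cruise
v_peak = √(32·2) = √64 = 8
t_a = 8/2 = 4; t_c = 0
T = 2·4 = 8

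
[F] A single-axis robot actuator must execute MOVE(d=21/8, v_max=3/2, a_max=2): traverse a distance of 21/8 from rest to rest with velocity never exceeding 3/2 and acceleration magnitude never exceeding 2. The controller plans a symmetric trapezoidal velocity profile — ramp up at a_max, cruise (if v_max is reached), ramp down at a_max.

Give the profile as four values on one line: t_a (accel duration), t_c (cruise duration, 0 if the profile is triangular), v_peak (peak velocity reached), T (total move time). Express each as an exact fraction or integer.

t_a=3/4 t_c=1 v_peak=3/2 T=5/2

(v_max)²/a_max = (3/2)²/2 = 9/8
21/8 ≥ 9/8 → trapezoidal
t_a = (3/2)/2 = 3/4; v_peak = 3/2
d_cruise = 21/8 − 9/8 = 3/2; t_c = (3/2)/(3/2) = 1
T = 2·3/4 + 1 = 5/2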